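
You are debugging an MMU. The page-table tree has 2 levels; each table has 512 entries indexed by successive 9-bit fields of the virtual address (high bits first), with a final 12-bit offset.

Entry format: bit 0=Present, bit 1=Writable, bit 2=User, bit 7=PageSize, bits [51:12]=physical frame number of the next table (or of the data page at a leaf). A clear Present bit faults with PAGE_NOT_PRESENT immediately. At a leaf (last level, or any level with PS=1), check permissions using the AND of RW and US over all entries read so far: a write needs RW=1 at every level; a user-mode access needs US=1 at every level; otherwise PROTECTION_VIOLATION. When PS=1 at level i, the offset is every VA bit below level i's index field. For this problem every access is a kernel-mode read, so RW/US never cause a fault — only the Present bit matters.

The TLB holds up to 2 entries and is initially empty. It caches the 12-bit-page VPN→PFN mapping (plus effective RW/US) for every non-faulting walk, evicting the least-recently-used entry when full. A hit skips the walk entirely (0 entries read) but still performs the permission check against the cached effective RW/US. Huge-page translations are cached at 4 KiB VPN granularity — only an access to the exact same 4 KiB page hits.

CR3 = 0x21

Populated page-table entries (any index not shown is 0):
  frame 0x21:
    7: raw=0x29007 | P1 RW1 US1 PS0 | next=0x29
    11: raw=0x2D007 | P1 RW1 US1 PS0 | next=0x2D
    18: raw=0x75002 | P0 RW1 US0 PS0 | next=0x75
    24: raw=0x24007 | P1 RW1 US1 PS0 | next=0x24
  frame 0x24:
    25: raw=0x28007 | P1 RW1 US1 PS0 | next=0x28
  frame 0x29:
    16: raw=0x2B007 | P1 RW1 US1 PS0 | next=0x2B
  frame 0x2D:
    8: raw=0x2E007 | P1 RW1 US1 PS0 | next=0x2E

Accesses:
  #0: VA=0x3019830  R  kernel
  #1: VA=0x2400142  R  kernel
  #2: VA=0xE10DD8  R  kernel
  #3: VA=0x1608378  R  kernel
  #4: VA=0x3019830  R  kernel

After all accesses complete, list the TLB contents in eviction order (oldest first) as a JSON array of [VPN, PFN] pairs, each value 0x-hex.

Walk each access:
#0 VA=0x3019830 (r,kernel):
  L0: frame=0x21 idx=24 entry=0x24007 [P=1 RW=1 US=1 PS=0]
  L1: frame=0x24 idx=25 entry=0x28007 [P=1 RW=1 US=1 PS=0]
  ⇒ phys 0x28830  [2 reads]
#1 VA=0x2400142 (r,kernel):
  L0: frame=0x21 idx=18 entry=0x75002 [P=0 RW=1 US=0 PS=0]
  ✗ PAGE_NOT_PRESENT  [1 reads]
#2 VA=0xE10DD8 (r,kernel):
  L0: frame=0x21 idx=7 entry=0x29007 [P=1 RW=1 US=1 PS=0]
  L1: frame=0x29 idx=16 entry=0x2B007 [P=1 RW=1 US=1 PS=0]
  ⇒ phys 0x2BDD8  [2 reads]
#3 VA=0x1608378 (r,kernel):
  L0: frame=0x21 idx=11 entry=0x2D007 [P=1 RW=1 US=1 PS=0]
  L1: frame=0x2D idx=8 entry=0x2E007 [P=1 RW=1 US=1 PS=0]
  ⇒ phys 0x2E378  [2 reads]
#4 VA=0x3019830 (r,kernel):
  L0: frame=0x21 idx=24 entry=0x24007 [P=1 RW=1 US=1 PS=0]
  L1: frame=0x24 idx=25 entry=0x28007 [P=1 RW=1 US=1 PS=0]
  ⇒ phys 0x28830  [2 reads]

TLB: [["0x1608", "0x2E"], ["0x3019", "0x28"]]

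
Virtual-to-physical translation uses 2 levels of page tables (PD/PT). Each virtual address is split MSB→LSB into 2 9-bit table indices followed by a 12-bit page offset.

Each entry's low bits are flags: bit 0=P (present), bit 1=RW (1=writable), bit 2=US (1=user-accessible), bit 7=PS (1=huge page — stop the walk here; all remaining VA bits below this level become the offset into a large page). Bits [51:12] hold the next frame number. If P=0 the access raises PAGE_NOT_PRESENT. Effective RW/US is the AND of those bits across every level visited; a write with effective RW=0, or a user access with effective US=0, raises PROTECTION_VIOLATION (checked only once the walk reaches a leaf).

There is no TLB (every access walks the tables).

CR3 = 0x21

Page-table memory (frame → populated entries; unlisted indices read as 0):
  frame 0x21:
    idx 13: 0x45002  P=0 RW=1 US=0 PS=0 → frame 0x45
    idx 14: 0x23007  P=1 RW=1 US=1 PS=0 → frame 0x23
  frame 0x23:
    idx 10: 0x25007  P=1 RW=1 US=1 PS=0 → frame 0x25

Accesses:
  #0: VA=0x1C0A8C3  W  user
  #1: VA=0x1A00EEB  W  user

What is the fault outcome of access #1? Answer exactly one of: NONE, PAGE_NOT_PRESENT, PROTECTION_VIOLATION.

Trace:
#0 VA=0x1C0A8C3 (w,user):
  lvl0: tbl 0x21, slot 14 ⇒ 0x23007 (P1/RW1/US1/PS0)
  lvl1: tbl 0x23, slot 10 ⇒ 0x25007 (P1/RW1/US1/PS0)
  → PA=0x258C3  (2 entries read)
#1 VA=0x1A00EEB (w,user):
  lvl0: tbl 0x21, slot 13 ⇒ 0x45002 (P0/RW1/US0/PS0)
  ⇒ fault: PAGE_NOT_PRESENT  — 1 lookups

Access #1 fault: PAGE_NOT_PRESENT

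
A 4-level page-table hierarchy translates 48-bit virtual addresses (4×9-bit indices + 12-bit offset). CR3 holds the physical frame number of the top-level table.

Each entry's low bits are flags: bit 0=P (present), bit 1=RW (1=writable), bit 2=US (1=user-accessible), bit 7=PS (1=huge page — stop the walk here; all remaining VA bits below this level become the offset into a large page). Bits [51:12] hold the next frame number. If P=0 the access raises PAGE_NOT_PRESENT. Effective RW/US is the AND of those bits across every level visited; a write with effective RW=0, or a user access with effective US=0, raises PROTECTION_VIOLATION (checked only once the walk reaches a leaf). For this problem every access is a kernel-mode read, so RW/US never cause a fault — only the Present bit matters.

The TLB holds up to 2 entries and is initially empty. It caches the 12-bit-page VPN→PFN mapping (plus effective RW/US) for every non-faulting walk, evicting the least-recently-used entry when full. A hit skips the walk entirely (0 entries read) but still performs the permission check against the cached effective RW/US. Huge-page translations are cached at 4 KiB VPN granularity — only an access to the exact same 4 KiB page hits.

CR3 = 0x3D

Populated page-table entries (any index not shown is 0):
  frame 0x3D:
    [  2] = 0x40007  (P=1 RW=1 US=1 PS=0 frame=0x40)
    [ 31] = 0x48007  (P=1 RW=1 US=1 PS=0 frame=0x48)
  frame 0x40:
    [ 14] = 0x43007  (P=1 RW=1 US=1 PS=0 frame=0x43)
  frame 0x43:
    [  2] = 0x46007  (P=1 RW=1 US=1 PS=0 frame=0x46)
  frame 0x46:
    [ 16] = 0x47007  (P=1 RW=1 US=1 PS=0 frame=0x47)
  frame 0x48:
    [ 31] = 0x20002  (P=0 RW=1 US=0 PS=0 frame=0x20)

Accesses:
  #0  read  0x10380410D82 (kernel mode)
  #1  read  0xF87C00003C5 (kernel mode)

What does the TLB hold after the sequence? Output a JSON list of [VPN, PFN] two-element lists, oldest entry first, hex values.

Walk each access:
#0 VA=0x10380410D82 (r,kernel):
  L0: frame=0x3D idx=2 entry=0x40007 [P=1 RW=1 US=1 PS=0]
  L1: frame=0x40 idx=14 entry=0x43007 [P=1 RW=1 US=1 PS=0]
  L2: frame=0x43 idx=2 entry=0x46007 [P=1 RW=1 US=1 PS=0]
  L3: frame=0x46 idx=16 entry=0x47007 [P=1 RW=1 US=1 PS=0]
  ✓ 0x47D82  — 4 lookups
#1 VA=0xF87C00003C5 (r,kernel):
  L0: frame=0x3D idx=31 entry=0x48007 [P=1 RW=1 US=1 PS=0]
  L1: frame=0x48 idx=31 entry=0x20002 [P=0 RW=1 US=0 PS=0]
  → PAGE_NOT_PRESENT  (2 entries read)

TLB: [["0x10380410", "0x47"]]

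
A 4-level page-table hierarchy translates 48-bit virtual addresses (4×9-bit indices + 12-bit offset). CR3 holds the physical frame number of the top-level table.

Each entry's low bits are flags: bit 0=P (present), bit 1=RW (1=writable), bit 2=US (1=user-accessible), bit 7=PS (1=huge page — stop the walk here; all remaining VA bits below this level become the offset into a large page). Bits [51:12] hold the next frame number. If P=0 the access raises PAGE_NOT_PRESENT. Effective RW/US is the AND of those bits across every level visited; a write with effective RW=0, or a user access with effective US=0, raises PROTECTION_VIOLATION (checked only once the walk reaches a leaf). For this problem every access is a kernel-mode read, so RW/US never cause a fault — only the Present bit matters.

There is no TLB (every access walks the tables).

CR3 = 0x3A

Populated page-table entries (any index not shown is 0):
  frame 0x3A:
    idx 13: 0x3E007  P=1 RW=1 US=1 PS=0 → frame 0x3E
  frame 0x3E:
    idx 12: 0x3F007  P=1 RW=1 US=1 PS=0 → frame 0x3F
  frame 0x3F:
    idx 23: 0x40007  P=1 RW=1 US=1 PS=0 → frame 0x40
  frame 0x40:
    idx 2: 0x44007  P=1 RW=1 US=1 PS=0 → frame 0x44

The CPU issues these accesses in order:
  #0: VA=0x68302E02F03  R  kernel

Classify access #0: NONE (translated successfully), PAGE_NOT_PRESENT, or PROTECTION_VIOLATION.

Walk each access:
#0 VA=0x68302E02F03 (r,kernel):
  L0 @0x3A[13] → 0x3E007  P=1,RW=1,US=1,PS=0
  L1 @0x3E[12] → 0x3F007  P=1,RW=1,US=1,PS=0
  L2 @0x3F[23] → 0x40007  P=1,RW=1,US=1,PS=0
  L3 @0x40[2] → 0x44007  P=1,RW=1,US=1,PS=0
  → PA=0x44F03  (4 entries read)

Access #0 fault: NONE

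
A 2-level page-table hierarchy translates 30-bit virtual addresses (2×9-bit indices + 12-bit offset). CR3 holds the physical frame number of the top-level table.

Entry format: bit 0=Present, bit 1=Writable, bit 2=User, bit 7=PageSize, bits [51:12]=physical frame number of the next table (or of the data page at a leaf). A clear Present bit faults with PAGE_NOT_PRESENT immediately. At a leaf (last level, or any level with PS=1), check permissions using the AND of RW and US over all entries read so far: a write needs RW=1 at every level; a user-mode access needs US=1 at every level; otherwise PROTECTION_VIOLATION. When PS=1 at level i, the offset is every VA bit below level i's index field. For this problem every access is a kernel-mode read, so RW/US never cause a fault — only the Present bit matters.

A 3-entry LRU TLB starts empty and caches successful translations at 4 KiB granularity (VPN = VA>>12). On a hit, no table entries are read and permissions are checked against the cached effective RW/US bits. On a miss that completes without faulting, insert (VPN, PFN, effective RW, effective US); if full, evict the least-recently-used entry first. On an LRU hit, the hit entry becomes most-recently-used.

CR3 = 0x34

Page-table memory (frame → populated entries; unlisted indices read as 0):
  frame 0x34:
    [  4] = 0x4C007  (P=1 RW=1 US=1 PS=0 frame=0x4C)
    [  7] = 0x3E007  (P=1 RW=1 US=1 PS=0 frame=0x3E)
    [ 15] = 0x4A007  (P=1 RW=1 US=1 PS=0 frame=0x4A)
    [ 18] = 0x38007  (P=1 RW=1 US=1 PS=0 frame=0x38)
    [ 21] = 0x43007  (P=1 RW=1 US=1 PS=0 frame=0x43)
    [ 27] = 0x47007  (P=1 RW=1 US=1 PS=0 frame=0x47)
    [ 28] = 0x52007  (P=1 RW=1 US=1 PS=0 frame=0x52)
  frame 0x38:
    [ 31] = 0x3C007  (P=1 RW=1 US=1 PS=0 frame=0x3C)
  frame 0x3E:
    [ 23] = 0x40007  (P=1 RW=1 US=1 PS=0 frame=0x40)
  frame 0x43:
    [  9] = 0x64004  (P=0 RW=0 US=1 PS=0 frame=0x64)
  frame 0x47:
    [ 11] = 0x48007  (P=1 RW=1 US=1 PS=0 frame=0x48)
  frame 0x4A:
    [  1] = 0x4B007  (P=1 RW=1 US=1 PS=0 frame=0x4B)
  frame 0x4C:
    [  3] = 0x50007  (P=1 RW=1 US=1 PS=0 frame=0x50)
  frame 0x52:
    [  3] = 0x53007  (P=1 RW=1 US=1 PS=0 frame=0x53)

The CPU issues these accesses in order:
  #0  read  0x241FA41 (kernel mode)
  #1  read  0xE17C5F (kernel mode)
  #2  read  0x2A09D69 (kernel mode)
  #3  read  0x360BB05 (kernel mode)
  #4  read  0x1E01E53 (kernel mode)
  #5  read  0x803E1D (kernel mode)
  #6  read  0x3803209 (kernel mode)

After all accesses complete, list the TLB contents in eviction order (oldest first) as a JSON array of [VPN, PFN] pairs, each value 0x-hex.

Per-access translation:
#0 VA=0x241FA41 (r,kernel):
  [0] read 0x34 idx=18: raw=0x38007 flags P=1 W=1 U=1 S=0
  [1] read 0x38 idx=31: raw=0x3C007 flags P=1 W=1 U=1 S=0
  → PA=0x3CA41  (2 entries read)
#1 VA=0xE17C5F (r,kernel):
  [0] read 0x34 idx=7: raw=0x3E007 flags P=1 W=1 U=1 S=0
  [1] read 0x3E idx=23: raw=0x40007 flags P=1 W=1 U=1 S=0
  → PA=0x40C5F  (2 entries read)
#2 VA=0x2A09D69 (r,kernel):
  [0] read 0x34 idx=21: raw=0x43007 flags P=1 W=1 U=1 S=0
  [1] read 0x43 idx=9: raw=0x64004 flags P=0 W=0 U=1 S=0
  ✗ PAGE_NOT_PRESENT  [2 reads]
#3 VA=0x360BB05 (r,kernel):
  [0] read 0x34 idx=27: raw=0x47007 flags P=1 W=1 U=1 S=0
  [1] read 0x47 idx=11: raw=0x48007 flags P=1 W=1 U=1 S=0
  → PA=0x48B05  (2 entries read)
#4 VA=0x1E01E53 (r,kernel):
  [0] read 0x34 idx=15: raw=0x4A007 flags P=1 W=1 U=1 S=0
  [1] read 0x4A idx=1: raw=0x4B007 flags P=1 W=1 U=1 S=0
  → PA=0x4BE53  (2 entries read)
#5 VA=0x803E1D (r,kernel):
  [0] read 0x34 idx=4: raw=0x4C007 flags P=1 W=1 U=1 S=0
  [1] read 0x4C idx=3: raw=0x50007 flags P=1 W=1 U=1 S=0
  → PA=0x50E1D  (2 entries read)
#6 VA=0x3803209 (r,kernel):
  [0] read 0x34 idx=28: raw=0x52007 flags P=1 W=1 U=1 S=0
  [1] read 0x52 idx=3: raw=0x53007 flags P=1 W=1 U=1 S=0
  → PA=0x53209  (2 entries read)

TLB: [["0x1E01", "0x4B"], ["0x803", "0x50"], ["0x3803", "0x53"]]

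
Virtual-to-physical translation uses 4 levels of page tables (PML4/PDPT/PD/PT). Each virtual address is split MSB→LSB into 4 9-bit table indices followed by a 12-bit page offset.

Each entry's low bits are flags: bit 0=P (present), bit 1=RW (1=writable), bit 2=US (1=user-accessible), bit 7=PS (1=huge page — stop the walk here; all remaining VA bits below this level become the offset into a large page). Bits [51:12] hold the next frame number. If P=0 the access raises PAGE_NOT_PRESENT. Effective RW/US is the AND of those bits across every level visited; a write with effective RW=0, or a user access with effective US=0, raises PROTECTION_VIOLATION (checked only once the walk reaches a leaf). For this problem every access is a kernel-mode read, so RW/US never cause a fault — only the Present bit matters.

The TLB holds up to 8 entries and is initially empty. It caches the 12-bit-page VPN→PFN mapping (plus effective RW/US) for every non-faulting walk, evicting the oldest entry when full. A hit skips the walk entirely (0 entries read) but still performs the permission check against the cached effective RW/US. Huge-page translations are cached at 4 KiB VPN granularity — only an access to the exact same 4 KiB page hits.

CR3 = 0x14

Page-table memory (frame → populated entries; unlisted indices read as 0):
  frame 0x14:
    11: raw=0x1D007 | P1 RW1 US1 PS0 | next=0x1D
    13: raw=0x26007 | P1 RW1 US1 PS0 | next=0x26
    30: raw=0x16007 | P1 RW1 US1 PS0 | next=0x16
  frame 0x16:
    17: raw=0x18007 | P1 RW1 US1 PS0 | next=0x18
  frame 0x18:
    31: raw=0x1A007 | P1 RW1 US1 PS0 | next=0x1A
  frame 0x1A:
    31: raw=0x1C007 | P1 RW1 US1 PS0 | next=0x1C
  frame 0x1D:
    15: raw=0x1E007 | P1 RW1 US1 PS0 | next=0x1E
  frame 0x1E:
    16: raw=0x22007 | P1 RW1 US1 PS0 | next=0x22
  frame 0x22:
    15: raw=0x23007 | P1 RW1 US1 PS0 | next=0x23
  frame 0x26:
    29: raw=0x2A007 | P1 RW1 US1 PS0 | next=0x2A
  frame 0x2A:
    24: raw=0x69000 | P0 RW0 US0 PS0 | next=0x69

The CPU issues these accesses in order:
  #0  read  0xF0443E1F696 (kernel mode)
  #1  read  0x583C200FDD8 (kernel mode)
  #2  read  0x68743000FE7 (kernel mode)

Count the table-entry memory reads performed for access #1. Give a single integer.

Per-access translation:
#0 VA=0xF0443E1F696 (r,kernel):
  [0] read 0x14 idx=30: raw=0x16007 flags P=1 W=1 U=1 S=0
  [1] read 0x16 idx=17: raw=0x18007 flags P=1 W=1 U=1 S=0
  [2] read 0x18 idx=31: raw=0x1A007 flags P=1 W=1 U=1 S=0
  [3] read 0x1A idx=31: raw=0x1C007 flags P=1 W=1 U=1 S=0
  → PA=0x1C696  (4 entries read)
#1 VA=0x583C200FDD8 (r,kernel):
  [0] read 0x14 idx=11: raw=0x1D007 flags P=1 W=1 U=1 S=0
  [1] read 0x1D idx=15: raw=0x1E007 flags P=1 W=1 U=1 S=0
  [2] read 0x1E idx=16: raw=0x22007 flags P=1 W=1 U=1 S=0
  [3] read 0x22 idx=15: raw=0x23007 flags P=1 W=1 U=1 S=0
  → PA=0x23DD8  (4 entries read)
#2 VA=0x68743000FE7 (r,kernel):
  [0] read 0x14 idx=13: raw=0x26007 flags P=1 W=1 U=1 S=0
  [1] read 0x26 idx=29: raw=0x2A007 flags P=1 W=1 U=1 S=0
  [2] read 0x2A idx=24: raw=0x69000 flags P=0 W=0 U=0 S=0
  ⇒ fault: PAGE_NOT_PRESENT  — 3 lookups

Entries read for #1: 4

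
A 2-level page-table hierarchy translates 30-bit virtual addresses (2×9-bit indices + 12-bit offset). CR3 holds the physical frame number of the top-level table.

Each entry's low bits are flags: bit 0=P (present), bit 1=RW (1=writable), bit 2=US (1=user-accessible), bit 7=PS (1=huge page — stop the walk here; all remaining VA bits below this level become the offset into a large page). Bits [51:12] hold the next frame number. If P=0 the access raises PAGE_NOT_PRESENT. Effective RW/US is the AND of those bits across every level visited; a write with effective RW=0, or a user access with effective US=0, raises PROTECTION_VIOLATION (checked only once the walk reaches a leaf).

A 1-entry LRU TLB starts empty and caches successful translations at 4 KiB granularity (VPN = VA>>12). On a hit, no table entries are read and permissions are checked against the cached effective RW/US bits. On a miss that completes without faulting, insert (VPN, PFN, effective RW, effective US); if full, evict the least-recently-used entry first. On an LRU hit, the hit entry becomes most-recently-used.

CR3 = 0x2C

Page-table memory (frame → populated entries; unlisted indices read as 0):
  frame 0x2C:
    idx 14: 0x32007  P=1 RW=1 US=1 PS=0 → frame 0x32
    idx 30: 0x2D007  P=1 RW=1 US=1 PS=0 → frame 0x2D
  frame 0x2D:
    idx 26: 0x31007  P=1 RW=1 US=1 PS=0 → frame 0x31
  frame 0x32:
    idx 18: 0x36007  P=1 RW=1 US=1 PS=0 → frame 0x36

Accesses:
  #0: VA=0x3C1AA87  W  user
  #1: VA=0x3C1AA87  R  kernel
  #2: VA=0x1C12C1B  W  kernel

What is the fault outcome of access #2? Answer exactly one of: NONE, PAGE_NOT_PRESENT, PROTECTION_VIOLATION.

Walk each access:
#0 VA=0x3C1AA87 (w,user):
  [0] read 0x2C idx=30: raw=0x2D007 flags P=1 W=1 U=1 S=0
  [1] read 0x2D idx=26: raw=0x31007 flags P=1 W=1 U=1 S=0
  ⇒ phys 0x31A87  [2 reads]
#1 VA=0x3C1AA87 (r,kernel):
  TLB hit vpn=0x3C1A → PA=0x31A87
#2 VA=0x1C12C1B (w,kernel):
  [0] read 0x2C idx=14: raw=0x32007 flags P=1 W=1 U=1 S=0
  [1] read 0x32 idx=18: raw=0x36007 flags P=1 W=1 U=1 S=0
  ⇒ phys 0x36C1B  [2 reads]

Access #2 fault: NONE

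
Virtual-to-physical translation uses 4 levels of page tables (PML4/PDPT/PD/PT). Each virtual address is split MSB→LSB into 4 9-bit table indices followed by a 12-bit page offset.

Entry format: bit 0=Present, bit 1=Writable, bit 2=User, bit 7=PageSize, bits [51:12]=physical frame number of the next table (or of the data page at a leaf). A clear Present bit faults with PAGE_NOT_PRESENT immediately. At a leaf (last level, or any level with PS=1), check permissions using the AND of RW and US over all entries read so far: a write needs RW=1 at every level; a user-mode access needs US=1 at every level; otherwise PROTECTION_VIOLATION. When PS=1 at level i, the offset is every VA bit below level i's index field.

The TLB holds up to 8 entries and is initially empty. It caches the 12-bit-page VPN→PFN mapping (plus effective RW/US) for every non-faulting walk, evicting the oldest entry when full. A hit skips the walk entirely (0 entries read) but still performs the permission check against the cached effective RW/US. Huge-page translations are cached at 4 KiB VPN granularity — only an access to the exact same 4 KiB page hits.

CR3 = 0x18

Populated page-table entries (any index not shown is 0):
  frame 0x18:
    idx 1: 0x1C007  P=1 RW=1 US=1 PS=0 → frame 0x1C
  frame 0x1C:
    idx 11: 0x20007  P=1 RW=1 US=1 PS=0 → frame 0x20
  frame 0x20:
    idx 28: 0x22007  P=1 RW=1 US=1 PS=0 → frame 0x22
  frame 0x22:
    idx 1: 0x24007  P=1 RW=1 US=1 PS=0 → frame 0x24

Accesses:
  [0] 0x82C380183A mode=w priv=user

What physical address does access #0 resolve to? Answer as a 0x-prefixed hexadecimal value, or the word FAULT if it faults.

Per-access translation:
#0 VA=0x82C380183A (w,user):
  L0 @0x18[1] → 0x1C007  P=1,RW=1,US=1,PS=0
  L1 @0x1C[11] → 0x20007  P=1,RW=1,US=1,PS=0
  L2 @0x20[28] → 0x22007  P=1,RW=1,US=1,PS=0
  L3 @0x22[1] → 0x24007  P=1,RW=1,US=1,PS=0
  → PA=0x2483A  (4 entries read)

Access #0 PA: 0x2483A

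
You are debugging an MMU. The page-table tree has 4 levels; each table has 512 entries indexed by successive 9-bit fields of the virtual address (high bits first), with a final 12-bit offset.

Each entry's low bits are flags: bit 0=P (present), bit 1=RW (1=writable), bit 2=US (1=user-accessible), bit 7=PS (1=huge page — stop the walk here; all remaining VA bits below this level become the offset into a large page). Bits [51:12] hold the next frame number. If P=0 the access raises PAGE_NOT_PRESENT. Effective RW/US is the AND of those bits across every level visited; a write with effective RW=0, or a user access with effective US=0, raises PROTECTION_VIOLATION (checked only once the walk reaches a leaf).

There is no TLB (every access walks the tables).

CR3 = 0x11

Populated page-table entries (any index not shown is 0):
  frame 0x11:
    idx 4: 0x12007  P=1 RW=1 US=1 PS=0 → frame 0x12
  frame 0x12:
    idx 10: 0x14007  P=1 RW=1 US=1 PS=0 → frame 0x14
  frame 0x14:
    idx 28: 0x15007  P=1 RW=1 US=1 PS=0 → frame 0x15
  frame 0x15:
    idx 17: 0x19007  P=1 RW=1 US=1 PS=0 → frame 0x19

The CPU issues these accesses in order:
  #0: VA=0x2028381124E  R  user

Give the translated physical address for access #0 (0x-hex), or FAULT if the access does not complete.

Walk each access:
#0 VA=0x2028381124E (r,user):
  L0 @0x11[4] → 0x12007  P=1,RW=1,US=1,PS=0
  L1 @0x12[10] → 0x14007  P=1,RW=1,US=1,PS=0
  L2 @0x14[28] → 0x15007  P=1,RW=1,US=1,PS=0
  L3 @0x15[17] → 0x19007  P=1,RW=1,US=1,PS=0
  ⇒ phys 0x1924E  [4 reads]

Access #0 PA: 0x1924E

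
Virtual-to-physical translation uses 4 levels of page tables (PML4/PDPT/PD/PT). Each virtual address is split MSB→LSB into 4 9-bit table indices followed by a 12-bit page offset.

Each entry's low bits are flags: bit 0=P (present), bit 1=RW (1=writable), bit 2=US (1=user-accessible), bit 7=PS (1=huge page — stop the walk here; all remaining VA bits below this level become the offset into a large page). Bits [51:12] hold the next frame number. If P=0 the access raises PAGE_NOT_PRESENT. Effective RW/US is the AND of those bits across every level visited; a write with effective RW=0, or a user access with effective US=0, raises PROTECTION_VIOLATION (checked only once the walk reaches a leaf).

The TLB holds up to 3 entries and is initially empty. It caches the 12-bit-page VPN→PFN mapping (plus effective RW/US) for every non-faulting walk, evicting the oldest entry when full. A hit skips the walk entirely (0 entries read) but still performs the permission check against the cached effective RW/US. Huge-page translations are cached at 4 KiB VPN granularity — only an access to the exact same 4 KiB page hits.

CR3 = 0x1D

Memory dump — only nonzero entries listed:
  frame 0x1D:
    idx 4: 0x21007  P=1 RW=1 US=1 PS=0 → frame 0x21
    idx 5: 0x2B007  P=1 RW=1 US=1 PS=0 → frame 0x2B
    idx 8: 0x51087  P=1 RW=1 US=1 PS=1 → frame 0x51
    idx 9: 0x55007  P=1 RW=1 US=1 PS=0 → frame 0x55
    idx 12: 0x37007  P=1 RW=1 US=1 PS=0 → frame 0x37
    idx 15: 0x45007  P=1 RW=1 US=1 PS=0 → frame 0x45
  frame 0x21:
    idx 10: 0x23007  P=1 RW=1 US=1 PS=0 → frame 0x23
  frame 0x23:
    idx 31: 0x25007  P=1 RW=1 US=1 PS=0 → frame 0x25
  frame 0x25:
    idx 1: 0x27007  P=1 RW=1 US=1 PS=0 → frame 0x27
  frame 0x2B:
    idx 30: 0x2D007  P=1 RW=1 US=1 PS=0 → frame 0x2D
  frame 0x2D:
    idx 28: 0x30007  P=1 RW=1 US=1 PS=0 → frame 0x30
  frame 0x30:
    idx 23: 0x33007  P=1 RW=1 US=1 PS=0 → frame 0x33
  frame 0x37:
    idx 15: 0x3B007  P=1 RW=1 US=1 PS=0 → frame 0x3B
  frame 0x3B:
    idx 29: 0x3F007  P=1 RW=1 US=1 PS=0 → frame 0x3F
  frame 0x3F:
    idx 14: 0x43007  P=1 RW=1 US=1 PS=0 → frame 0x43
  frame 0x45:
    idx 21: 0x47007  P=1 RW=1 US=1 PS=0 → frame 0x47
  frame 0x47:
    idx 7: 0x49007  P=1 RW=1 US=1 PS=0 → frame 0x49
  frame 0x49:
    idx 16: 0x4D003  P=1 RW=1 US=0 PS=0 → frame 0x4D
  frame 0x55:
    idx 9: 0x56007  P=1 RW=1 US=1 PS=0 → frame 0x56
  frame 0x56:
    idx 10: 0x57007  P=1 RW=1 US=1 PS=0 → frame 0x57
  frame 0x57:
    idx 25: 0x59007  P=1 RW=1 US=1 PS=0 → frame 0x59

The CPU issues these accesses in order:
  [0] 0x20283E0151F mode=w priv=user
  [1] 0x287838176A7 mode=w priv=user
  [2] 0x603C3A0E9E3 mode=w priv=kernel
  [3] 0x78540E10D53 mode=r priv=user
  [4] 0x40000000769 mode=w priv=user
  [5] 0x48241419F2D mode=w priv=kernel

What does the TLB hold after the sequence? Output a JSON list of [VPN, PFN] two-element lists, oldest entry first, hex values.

Per-access translation:
#0 VA=0x20283E0151F (w,user):
  [0] read 0x1D idx=4: raw=0x21007 flags P=1 W=1 U=1 S=0
  [1] read 0x21 idx=10: raw=0x23007 flags P=1 W=1 U=1 S=0
  [2] read 0x23 idx=31: raw=0x25007 flags P=1 W=1 U=1 S=0
  [3] read 0x25 idx=1: raw=0x27007 flags P=1 W=1 U=1 S=0
  ✓ 0x2751F  — 4 lookups
#1 VA=0x287838176A7 (w,user):
  [0] read 0x1D idx=5: raw=0x2B007 flags P=1 W=1 U=1 S=0
  [1] read 0x2B idx=30: raw=0x2D007 flags P=1 W=1 U=1 S=0
  [2] read 0x2D idx=28: raw=0x30007 flags P=1 W=1 U=1 S=0
  [3] read 0x30 idx=23: raw=0x33007 flags P=1 W=1 U=1 S=0
  ✓ 0x336A7  — 4 lookups
#2 VA=0x603C3A0E9E3 (w,kernel):
  [0] read 0x1D idx=12: raw=0x37007 flags P=1 W=1 U=1 S=0
  [1] read 0x37 idx=15: raw=0x3B007 flags P=1 W=1 U=1 S=0
  [2] read 0x3B idx=29: raw=0x3F007 flags P=1 W=1 U=1 S=0
  [3] read 0x3F idx=14: raw=0x43007 flags P=1 W=1 U=1 S=0
  ✓ 0x439E3  — 4 lookups
#3 VA=0x78540E10D53 (r,user):
  [0] read 0x1D idx=15: raw=0x45007 flags P=1 W=1 U=1 S=0
  [1] read 0x45 idx=21: raw=0x47007 flags P=1 W=1 U=1 S=0
  [2] read 0x47 idx=7: raw=0x49007 flags P=1 W=1 U=1 S=0
  [3] read 0x49 idx=16: raw=0x4D003 flags P=1 W=1 U=0 S=0
  ⇒ fault: PROTECTION_VIOLATION  — 4 lookups
#4 VA=0x40000000769 (w,user):
  [0] read 0x1D idx=8: raw=0x51087 flags P=1 W=1 U=1 S=1
  ✓ 0x51769 (huge @L0)  — 1 lookups
#5 VA=0x48241419F2D (w,kernel):
  [0] read 0x1D idx=9: raw=0x55007 flags P=1 W=1 U=1 S=0
  [1] read 0x55 idx=9: raw=0x56007 flags P=1 W=1 U=1 S=0
  [2] read 0x56 idx=10: raw=0x57007 flags P=1 W=1 U=1 S=0
  [3] read 0x57 idx=25: raw=0x59007 flags P=1 W=1 U=1 S=0
  ✓ 0x59F2D  — 4 lookups

TLB: [["0x603C3A0E", "0x43"], ["0x40000000", "0x51"], ["0x48241419", "0x59"]]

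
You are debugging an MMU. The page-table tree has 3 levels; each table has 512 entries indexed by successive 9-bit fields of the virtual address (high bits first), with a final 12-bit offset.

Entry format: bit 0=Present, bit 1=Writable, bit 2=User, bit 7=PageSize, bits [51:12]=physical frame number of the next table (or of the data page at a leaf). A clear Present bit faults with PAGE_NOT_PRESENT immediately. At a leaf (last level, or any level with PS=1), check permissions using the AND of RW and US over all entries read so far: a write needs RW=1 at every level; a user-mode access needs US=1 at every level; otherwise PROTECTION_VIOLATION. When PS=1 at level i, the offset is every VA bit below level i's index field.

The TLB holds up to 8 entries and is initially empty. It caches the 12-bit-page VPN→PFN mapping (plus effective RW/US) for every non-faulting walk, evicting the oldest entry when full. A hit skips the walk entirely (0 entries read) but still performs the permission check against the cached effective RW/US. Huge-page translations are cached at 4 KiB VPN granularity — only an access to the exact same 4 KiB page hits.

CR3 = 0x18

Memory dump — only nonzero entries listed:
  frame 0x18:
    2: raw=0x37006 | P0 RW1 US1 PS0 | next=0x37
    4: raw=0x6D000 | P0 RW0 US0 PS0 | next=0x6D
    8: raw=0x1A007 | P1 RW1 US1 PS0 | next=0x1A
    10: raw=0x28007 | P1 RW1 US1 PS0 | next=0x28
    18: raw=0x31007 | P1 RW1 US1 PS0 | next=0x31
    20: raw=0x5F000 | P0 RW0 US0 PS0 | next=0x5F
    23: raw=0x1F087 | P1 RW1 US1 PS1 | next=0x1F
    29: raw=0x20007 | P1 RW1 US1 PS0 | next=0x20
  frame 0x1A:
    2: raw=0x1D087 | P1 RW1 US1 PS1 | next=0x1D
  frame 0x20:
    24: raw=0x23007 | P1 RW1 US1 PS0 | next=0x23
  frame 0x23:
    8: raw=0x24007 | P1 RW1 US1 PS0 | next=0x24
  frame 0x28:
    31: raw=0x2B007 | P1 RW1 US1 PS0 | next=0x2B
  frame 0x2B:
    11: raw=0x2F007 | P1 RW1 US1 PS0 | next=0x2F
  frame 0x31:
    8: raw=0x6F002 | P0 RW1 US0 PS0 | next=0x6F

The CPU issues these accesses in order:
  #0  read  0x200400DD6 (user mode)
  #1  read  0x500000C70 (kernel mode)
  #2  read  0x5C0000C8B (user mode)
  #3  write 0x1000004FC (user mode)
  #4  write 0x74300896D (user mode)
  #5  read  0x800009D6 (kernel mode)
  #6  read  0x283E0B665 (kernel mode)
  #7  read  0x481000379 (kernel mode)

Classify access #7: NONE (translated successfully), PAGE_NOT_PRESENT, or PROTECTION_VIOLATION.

Trace:
#0 VA=0x200400DD6 (r,user):
  lvl0: tbl 0x18, slot 8 ⇒ 0x1A007 (P1/RW1/US1/PS0)
  lvl1: tbl 0x1A, slot 2 ⇒ 0x1D087 (P1/RW1/US1/PS1)
  ⇒ phys 0x1DDD6 (huge @L1)  [2 reads]
#1 VA=0x500000C70 (r,kernel):
  lvl0: tbl 0x18, slot 20 ⇒ 0x5F000 (P0/RW0/US0/PS0)
  ✗ PAGE_NOT_PRESENT  [1 reads]
#2 VA=0x5C0000C8B (r,user):
  lvl0: tbl 0x18, slot 23 ⇒ 0x1F087 (P1/RW1/US1/PS1)
  ⇒ phys 0x1FC8B (huge @L0)  [1 reads]
#3 VA=0x1000004FC (w,user):
  lvl0: tbl 0x18, slot 4 ⇒ 0x6D000 (P0/RW0/US0/PS0)
  ✗ PAGE_NOT_PRESENT  [1 reads]
#4 VA=0x74300896D (w,user):
  lvl0: tbl 0x18, slot 29 ⇒ 0x20007 (P1/RW1/US1/PS0)
  lvl1: tbl 0x20, slot 24 ⇒ 0x23007 (P1/RW1/US1/PS0)
  lvl2: tbl 0x23, slot 8 ⇒ 0x24007 (P1/RW1/US1/PS0)
  ⇒ phys 0x2496D  [3 reads]
#5 VA=0x800009D6 (r,kernel):
  lvl0: tbl 0x18, slot 2 ⇒ 0x37006 (P0/RW1/US1/PS0)
  ✗ PAGE_NOT_PRESENT  [1 reads]
#6 VA=0x283E0B665 (r,kernel):
  lvl0: tbl 0x18, slot 10 ⇒ 0x28007 (P1/RW1/US1/PS0)
  lvl1: tbl 0x28, slot 31 ⇒ 0x2B007 (P1/RW1/US1/PS0)
  lvl2: tbl 0x2B, slot 11 ⇒ 0x2F007 (P1/RW1/US1/PS0)
  ⇒ phys 0x2F665  [3 reads]
#7 VA=0x481000379 (r,kernel):
  lvl0: tbl 0x18, slot 18 ⇒ 0x31007 (P1/RW1/US1/PS0)
  lvl1: tbl 0x31, slot 8 ⇒ 0x6F002 (P0/RW1/US0/PS0)
  ✗ PAGE_NOT_PRESENT  [2 reads]

Access #7 fault: PAGE_NOT_PRESENT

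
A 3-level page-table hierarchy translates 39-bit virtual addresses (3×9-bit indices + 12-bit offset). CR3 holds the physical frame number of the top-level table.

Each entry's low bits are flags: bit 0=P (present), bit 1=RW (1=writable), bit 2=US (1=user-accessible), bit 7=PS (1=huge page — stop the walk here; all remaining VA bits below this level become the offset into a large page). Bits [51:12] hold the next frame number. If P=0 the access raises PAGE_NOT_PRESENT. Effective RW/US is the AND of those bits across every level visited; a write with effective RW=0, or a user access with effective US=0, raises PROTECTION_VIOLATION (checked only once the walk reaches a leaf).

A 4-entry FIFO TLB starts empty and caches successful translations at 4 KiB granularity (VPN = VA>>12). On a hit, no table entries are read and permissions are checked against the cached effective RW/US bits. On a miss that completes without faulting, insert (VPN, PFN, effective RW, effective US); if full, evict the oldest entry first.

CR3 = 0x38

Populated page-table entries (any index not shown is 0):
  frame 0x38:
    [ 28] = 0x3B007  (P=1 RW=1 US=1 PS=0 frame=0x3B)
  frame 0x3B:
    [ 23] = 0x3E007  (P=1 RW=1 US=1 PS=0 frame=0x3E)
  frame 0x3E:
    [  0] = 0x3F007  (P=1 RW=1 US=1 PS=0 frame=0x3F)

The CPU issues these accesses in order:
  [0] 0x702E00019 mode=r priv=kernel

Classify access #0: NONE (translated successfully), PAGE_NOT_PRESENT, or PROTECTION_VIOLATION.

Per-access translation:
#0 VA=0x702E00019 (r,kernel):
  L0 @0x38[28] → 0x3B007  P=1,RW=1,US=1,PS=0
  L1 @0x3B[23] → 0x3E007  P=1,RW=1,US=1,PS=0
  L2 @0x3E[0] → 0x3F007  P=1,RW=1,US=1,PS=0
  ✓ 0x3F019  — 3 lookups

Access #0 fault: NONE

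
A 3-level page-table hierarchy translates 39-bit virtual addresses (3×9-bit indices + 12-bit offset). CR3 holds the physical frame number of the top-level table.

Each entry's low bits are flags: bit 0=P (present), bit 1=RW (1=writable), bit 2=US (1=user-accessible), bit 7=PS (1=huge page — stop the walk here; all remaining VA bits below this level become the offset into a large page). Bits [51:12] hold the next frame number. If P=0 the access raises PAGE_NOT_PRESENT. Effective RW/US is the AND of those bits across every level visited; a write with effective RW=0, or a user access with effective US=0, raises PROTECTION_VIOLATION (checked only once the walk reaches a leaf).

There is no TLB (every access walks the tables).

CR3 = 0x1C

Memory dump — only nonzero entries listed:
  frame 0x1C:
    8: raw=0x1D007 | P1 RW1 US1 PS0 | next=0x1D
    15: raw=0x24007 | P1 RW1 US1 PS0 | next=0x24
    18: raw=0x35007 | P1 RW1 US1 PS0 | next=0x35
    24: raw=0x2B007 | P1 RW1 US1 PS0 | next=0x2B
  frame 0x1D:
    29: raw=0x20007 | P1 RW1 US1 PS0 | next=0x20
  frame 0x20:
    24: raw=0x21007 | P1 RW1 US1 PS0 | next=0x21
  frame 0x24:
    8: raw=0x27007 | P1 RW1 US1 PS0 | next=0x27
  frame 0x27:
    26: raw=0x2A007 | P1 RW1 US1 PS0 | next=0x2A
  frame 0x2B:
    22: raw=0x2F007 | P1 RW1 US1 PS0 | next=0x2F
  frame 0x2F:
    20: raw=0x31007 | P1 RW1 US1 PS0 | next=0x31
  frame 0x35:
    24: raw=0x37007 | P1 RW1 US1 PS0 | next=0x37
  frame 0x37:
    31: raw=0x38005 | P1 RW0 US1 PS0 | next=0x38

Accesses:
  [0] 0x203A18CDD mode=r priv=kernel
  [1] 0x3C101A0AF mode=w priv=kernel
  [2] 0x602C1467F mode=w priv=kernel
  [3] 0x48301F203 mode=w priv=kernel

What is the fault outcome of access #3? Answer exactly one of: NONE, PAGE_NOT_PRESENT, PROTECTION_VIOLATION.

Trace:
#0 VA=0x203A18CDD (r,kernel):
  [0] read 0x1C idx=8: raw=0x1D007 flags P=1 W=1 U=1 S=0
  [1] read 0x1D idx=29: raw=0x20007 flags P=1 W=1 U=1 S=0
  [2] read 0x20 idx=24: raw=0x21007 flags P=1 W=1 U=1 S=0
  ✓ 0x21CDD  — 3 lookups
#1 VA=0x3C101A0AF (w,kernel):
  [0] read 0x1C idx=15: raw=0x24007 flags P=1 W=1 U=1 S=0
  [1] read 0x24 idx=8: raw=0x27007 flags P=1 W=1 U=1 S=0
  [2] read 0x27 idx=26: raw=0x2A007 flags P=1 W=1 U=1 S=0
  ✓ 0x2A0AF  — 3 lookups
#2 VA=0x602C1467F (w,kernel):
  [0] read 0x1C idx=24: raw=0x2B007 flags P=1 W=1 U=1 S=0
  [1] read 0x2B idx=22: raw=0x2F007 flags P=1 W=1 U=1 S=0
  [2] read 0x2F idx=20: raw=0x31007 flags P=1 W=1 U=1 S=0
  ✓ 0x3167F  — 3 lookups
#3 VA=0x48301F203 (w,kernel):
  [0] read 0x1C idx=18: raw=0x35007 flags P=1 W=1 U=1 S=0
  [1] read 0x35 idx=24: raw=0x37007 flags P=1 W=1 U=1 S=0
  [2] read 0x37 idx=31: raw=0x38005 flags P=1 W=0 U=1 S=0
  → PROTECTION_VIOLATION  (3 entries read)

Access #3 fault: PROTECTION_VIOLATION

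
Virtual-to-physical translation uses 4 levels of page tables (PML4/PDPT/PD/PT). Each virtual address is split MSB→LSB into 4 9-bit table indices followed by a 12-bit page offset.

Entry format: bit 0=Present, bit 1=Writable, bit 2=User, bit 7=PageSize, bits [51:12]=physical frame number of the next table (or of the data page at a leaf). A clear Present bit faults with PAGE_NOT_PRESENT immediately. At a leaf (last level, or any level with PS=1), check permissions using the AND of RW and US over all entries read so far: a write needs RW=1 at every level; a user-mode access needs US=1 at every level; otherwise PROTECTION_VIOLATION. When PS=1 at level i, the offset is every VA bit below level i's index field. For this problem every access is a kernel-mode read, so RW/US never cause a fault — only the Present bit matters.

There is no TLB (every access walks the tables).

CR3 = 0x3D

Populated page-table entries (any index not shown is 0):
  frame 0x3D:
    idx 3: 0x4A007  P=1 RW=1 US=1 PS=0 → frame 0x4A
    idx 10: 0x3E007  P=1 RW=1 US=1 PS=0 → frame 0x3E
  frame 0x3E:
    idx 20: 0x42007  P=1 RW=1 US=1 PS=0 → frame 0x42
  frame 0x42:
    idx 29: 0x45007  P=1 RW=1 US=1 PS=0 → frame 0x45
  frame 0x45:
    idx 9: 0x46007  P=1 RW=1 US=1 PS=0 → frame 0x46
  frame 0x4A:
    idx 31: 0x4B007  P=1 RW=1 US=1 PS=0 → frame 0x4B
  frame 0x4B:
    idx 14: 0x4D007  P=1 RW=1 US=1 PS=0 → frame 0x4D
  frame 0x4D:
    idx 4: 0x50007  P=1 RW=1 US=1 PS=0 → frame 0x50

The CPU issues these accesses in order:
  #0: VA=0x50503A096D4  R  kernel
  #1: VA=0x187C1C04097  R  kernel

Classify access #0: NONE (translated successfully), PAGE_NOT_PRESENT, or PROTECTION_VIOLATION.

Per-access translation:
#0 VA=0x50503A096D4 (r,kernel):
  lvl0: tbl 0x3D, slot 10 ⇒ 0x3E007 (P1/RW1/US1/PS0)
  lvl1: tbl 0x3E, slot 20 ⇒ 0x42007 (P1/RW1/US1/PS0)
  lvl2: tbl 0x42, slot 29 ⇒ 0x45007 (P1/RW1/US1/PS0)
  lvl3: tbl 0x45, slot 9 ⇒ 0x46007 (P1/RW1/US1/PS0)
  ⇒ phys 0x466D4  [4 reads]
#1 VA=0x187C1C04097 (r,kernel):
  lvl0: tbl 0x3D, slot 3 ⇒ 0x4A007 (P1/RW1/US1/PS0)
  lvl1: tbl 0x4A, slot 31 ⇒ 0x4B007 (P1/RW1/US1/PS0)
  lvl2: tbl 0x4B, slot 14 ⇒ 0x4D007 (P1/RW1/US1/PS0)
  lvl3: tbl 0x4D, slot 4 ⇒ 0x50007 (P1/RW1/US1/PS0)
  ⇒ phys 0x50097  [4 reads]

Access #0 fault: NONE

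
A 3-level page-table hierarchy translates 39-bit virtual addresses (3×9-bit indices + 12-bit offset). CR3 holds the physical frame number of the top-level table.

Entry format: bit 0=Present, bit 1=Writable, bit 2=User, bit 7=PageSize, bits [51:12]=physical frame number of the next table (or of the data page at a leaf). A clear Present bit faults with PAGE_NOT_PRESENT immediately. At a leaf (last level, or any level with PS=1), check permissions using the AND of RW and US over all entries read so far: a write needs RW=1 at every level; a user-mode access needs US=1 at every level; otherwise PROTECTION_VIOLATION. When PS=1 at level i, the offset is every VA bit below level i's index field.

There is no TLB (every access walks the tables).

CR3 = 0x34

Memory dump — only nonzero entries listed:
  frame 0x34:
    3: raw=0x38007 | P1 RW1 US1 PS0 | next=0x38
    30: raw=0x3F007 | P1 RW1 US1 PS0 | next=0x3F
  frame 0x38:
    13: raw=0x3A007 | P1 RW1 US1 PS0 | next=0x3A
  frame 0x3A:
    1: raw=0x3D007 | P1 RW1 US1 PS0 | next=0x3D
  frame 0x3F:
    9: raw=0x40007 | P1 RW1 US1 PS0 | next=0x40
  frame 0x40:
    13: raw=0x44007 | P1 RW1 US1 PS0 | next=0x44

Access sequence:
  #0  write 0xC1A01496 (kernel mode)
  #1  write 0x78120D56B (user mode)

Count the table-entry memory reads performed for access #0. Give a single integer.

Trace:
#0 VA=0xC1A01496 (w,kernel):
  L0 @0x34[3] → 0x38007  P=1,RW=1,US=1,PS=0
  L1 @0x38[13] → 0x3A007  P=1,RW=1,US=1,PS=0
  L2 @0x3A[1] → 0x3D007  P=1,RW=1,US=1,PS=0
  → PA=0x3D496  (3 entries read)
#1 VA=0x78120D56B (w,user):
  L0 @0x34[30] → 0x3F007  P=1,RW=1,US=1,PS=0
  L1 @0x3F[9] → 0x40007  P=1,RW=1,US=1,PS=0
  L2 @0x40[13] → 0x44007  P=1,RW=1,US=1,PS=0
  → PA=0x4456B  (3 entries read)

Entries read for #0: 3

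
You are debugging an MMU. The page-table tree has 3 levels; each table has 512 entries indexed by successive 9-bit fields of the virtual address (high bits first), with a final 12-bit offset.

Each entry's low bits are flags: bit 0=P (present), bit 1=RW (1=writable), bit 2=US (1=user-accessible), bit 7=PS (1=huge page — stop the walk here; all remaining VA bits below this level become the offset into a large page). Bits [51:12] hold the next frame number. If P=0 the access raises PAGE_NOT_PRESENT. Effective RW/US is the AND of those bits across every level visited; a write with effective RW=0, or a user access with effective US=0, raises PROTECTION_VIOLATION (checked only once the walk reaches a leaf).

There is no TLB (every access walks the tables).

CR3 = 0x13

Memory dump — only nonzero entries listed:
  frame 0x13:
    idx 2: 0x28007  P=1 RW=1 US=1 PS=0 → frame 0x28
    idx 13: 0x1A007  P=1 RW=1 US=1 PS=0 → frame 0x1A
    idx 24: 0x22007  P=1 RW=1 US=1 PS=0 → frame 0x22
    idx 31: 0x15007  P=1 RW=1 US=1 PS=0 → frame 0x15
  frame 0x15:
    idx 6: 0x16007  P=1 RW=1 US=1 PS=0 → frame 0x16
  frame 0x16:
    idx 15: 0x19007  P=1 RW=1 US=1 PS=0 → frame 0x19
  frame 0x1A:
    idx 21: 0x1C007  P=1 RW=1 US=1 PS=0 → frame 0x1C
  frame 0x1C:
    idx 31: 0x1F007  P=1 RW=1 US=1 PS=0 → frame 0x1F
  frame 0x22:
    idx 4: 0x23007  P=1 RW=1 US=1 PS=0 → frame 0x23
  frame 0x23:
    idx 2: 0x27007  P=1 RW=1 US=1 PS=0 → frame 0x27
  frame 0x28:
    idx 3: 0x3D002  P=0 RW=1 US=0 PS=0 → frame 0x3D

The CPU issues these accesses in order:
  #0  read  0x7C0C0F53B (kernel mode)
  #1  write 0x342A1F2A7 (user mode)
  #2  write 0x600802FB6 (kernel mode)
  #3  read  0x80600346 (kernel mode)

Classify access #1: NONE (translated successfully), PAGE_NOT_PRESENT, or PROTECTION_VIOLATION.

Trace:
#0 VA=0x7C0C0F53B (r,kernel):
  lvl0: tbl 0x13, slot 31 ⇒ 0x15007 (P1/RW1/US1/PS0)
  lvl1: tbl 0x15, slot 6 ⇒ 0x16007 (P1/RW1/US1/PS0)
  lvl2: tbl 0x16, slot 15 ⇒ 0x19007 (P1/RW1/US1/PS0)
  ⇒ phys 0x1953B  [3 reads]
#1 VA=0x342A1F2A7 (w,user):
  lvl0: tbl 0x13, slot 13 ⇒ 0x1A007 (P1/RW1/US1/PS0)
  lvl1: tbl 0x1A, slot 21 ⇒ 0x1C007 (P1/RW1/US1/PS0)
  lvl2: tbl 0x1C, slot 31 ⇒ 0x1F007 (P1/RW1/US1/PS0)
  ⇒ phys 0x1F2A7  [3 reads]
#2 VA=0x600802FB6 (w,kernel):
  lvl0: tbl 0x13, slot 24 ⇒ 0x22007 (P1/RW1/US1/PS0)
  lvl1: tbl 0x22, slot 4 ⇒ 0x23007 (P1/RW1/US1/PS0)
  lvl2: tbl 0x23, slot 2 ⇒ 0x27007 (P1/RW1/US1/PS0)
  ⇒ phys 0x27FB6  [3 reads]
#3 VA=0x80600346 (r,kernel):
  lvl0: tbl 0x13, slot 2 ⇒ 0x28007 (P1/RW1/US1/PS0)
  lvl1: tbl 0x28, slot 3 ⇒ 0x3D002 (P0/RW1/US0/PS0)
  ⇒ fault: PAGE_NOT_PRESENT  — 2 lookups

Access #1 fault: NONE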